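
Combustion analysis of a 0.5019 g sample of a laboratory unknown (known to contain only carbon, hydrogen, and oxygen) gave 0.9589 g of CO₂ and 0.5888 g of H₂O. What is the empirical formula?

mol C = 0.9589 g CO₂ ÷ 44.009 g/mol = 0.021789 mol
mol H = 2 × 0.5888 g H₂O ÷ 18.015 g/mol = 0.065368 mol
mass O = 0.5019 − (0.26170 + 0.065891) = 0.17430 g → mol O = 0.17430 ÷ 15.999 = 0.010895 mol
Divide by the smallest (0.010895 mol): C 2.000, H 6.000, O 1.000

C2H6O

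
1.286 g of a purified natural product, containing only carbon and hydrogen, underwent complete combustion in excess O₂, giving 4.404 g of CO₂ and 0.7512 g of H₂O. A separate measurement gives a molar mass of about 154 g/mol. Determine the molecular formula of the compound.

mol C = 4.404 g CO₂ ÷ 44.009 g/mol = 0.10007 mol
mol H = 2 × 0.7512 g H₂O ÷ 18.015 g/mol = 0.083397 mol
Divide by the smallest (0.083397 mol): C 1.200, H 1.000
Multiplying each by 5 gives whole numbers: C 6.00, H 5.00
Empirical formula: C6H5
Empirical-formula mass = 77.11 g/mol; 154 ÷ 77.11 ≈ 2, so the molecular formula is C12H10.

C12H10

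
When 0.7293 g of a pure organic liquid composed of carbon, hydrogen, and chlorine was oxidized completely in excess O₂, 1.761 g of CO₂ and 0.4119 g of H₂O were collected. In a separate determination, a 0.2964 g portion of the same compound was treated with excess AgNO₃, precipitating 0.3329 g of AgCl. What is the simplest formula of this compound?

mol C = 1.761 g CO₂ ÷ 44.009 g/mol = 0.040015 mol
mol H = 2 × 0.4119 g H₂O ÷ 18.015 g/mol = 0.045729 mol
From the AgCl data: mol Cl per gram of compound = (0.3329 ÷ 143.318) ÷ 0.2964 = 0.0078367 mol/g, so in the 0.7293 g combustion sample mol Cl = 0.0057153 mol
Divide by the smallest (0.0057153 mol): C 7.001, H 8.001, Cl 1.000

C7H8Cl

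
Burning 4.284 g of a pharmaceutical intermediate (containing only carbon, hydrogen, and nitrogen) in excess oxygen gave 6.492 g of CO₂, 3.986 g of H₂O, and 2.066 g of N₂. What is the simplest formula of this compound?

mol C = 6.492 g CO₂ ÷ 44.009 g/mol = 0.14752 mol
mol H = 2 × 3.986 g H₂O ÷ 18.015 g/mol = 0.44252 mol
mol N = 2 × 2.066 g N₂ ÷ 28.014 g/mol = 0.14750 mol
Divide by the smallest (0.14750 mol): C 1.000, H 3.000, N 1.000

CH3N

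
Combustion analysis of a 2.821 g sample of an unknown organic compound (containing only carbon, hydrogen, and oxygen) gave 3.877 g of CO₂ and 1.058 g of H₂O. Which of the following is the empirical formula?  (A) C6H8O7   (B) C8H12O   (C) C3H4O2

(A) C6H8O7

mol C = 3.877 g CO₂ ÷ 44.009 g/mol = 0.088096 mol
mol H = 2 × 1.058 g H₂O ÷ 18.015 g/mol = 0.11746 mol
mass O = 2.821 − (1.0581 + 0.11840) = 1.6445 g → mol O = 1.6445 ÷ 15.999 = 0.10279 mol
Divide by the smallest (0.088096 mol): C 1.000, H 1.333, O 1.167
Multiplying each by 6 gives whole numbers: C 6.00, H 8.00, O 7.00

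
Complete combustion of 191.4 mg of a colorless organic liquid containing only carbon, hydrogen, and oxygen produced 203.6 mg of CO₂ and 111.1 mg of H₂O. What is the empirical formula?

C3H8O5

mol C = 0.2036 g CO₂ ÷ 44.009 g/mol = 0.0046263 mol
mol H = 2 × 0.1111 g H₂O ÷ 18.015 g/mol = 0.012334 mol
mass O = 0.1914 − (0.055567 + 0.012433) = 0.12340 g → mol O = 0.12340 ÷ 15.999 = 0.0077130 mol
Divide by the smallest (0.0046263 mol): C 1.000, H 2.666, O 1.667
Multiplying each by 3 gives whole numbers: C 3.00, H 8.00, O 5.00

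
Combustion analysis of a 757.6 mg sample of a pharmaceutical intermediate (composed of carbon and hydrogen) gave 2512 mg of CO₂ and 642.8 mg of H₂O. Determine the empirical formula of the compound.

C4H5

mol C = 2.512 g CO₂ ÷ 44.009 g/mol = 0.057079 mol
mol H = 2 × 0.6428 g H₂O ÷ 18.015 g/mol = 0.071363 mol
Divide by the smallest (0.057079 mol): C 1.000, H 1.250
Multiplying each by 4 gives whole numbers: C 4.00, H 5.00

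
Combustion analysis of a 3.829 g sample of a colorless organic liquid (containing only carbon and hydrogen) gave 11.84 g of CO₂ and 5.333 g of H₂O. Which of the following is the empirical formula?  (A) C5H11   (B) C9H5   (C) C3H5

mol C = 11.84 g CO₂ ÷ 44.009 g/mol = 0.26904 mol
mol H = 2 × 5.333 g H₂O ÷ 18.015 g/mol = 0.59206 mol
Divide by the smallest (0.26904 mol): C 1.000, H 2.201
Multiplying each by 5 gives whole numbers: C 5.00, H 11.00

(A) C5H11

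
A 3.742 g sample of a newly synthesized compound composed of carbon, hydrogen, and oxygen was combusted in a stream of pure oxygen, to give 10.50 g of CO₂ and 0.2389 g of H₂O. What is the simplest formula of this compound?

C9HO2

mol C = 10.50 g CO₂ ÷ 44.009 g/mol = 0.23859 mol
mol H = 2 × 0.2389 g H₂O ÷ 18.015 g/mol = 0.026522 mol
mass O = 3.742 − (2.8657 + 0.026735) = 0.84959 g → mol O = 0.84959 ÷ 15.999 = 0.053103 mol
Divide by the smallest (0.026522 mol): C 8.996, H 1.000, O 2.002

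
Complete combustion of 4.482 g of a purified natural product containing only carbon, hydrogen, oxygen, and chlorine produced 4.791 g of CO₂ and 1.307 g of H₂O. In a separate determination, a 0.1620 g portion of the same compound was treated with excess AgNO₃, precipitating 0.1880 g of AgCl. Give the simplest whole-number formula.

C3H4ClO3

mol C = 4.791 g CO₂ ÷ 44.009 g/mol = 0.10886 mol
mol H = 2 × 1.307 g H₂O ÷ 18.015 g/mol = 0.14510 mol
From the AgCl data: mol Cl per gram of compound = (0.1880 ÷ 143.318) ÷ 0.1620 = 0.0080973 mol/g, so in the 4.482 g combustion sample mol Cl = 0.036292 mol
mass O = 4.482 − (1.3076 + 0.14626 + 1.2866) = 1.7416 g → mol O = 1.7416 ÷ 15.999 = 0.10886 mol
Divide by the smallest (0.036292 mol): C 3.000, H 3.998, Cl 1.000, O 2.999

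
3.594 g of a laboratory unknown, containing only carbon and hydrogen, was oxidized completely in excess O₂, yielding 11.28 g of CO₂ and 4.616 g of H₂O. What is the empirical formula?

mol C = 11.28 g CO₂ ÷ 44.009 g/mol = 0.25631 mol
mol H = 2 × 4.616 g H₂O ÷ 18.015 g/mol = 0.51246 mol
Divide by the smallest (0.25631 mol): C 1.000, H 1.999

CH2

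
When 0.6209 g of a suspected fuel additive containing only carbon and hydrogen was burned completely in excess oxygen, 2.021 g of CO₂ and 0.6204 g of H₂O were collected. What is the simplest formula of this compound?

mol C = 2.021 g CO₂ ÷ 44.009 g/mol = 0.045922 mol
mol H = 2 × 0.6204 g H₂O ÷ 18.015 g/mol = 0.068876 mol
Divide by the smallest (0.045922 mol): C 1.000, H 1.500
Multiplying each by 2 gives whole numbers: C 2.00, H 3.00

C2H3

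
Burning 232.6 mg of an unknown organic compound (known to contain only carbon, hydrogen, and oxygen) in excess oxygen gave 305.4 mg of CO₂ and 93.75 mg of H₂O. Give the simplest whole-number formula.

mol C = 0.3054 g CO₂ ÷ 44.009 g/mol = 0.0069395 mol
mol H = 2 × 0.09375 g H₂O ÷ 18.015 g/mol = 0.010408 mol
mass O = 0.2326 − (0.083350 + 0.010491) = 0.13876 g → mol O = 0.13876 ÷ 15.999 = 0.0086730 mol
Divide by the smallest (0.0069395 mol): C 1.000, H 1.500, O 1.250
Multiplying each by 4 gives whole numbers: C 4.00, H 6.00, O 5.00

C4H6O5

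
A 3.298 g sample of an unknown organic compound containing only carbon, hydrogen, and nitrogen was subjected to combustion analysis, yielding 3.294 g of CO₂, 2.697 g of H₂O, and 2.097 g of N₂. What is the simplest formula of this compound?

CH4N2

mol C = 3.294 g CO₂ ÷ 44.009 g/mol = 0.074848 mol
mol H = 2 × 2.697 g H₂O ÷ 18.015 g/mol = 0.29942 mol
mol N = 2 × 2.097 g N₂ ÷ 28.014 g/mol = 0.14971 mol
Divide by the smallest (0.074848 mol): C 1.000, H 4.000, N 2.000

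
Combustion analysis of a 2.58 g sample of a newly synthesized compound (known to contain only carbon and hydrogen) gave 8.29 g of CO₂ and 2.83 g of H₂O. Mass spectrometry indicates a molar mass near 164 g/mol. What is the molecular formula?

mol C = 8.29 g CO₂ ÷ 44.009 g/mol = 0.1884 mol
mol H = 2 × 2.83 g H₂O ÷ 18.015 g/mol = 0.3142 mol
Divide by the smallest (0.1884 mol): C 1.000, H 1.668
Multiplying each by 3 gives whole numbers: C 3.00, H 5.00
Empirical formula: C3H5
Empirical-formula mass = 41.07 g/mol; 164 ÷ 41.07 ≈ 4, so the molecular formula is C12H20.

C12H20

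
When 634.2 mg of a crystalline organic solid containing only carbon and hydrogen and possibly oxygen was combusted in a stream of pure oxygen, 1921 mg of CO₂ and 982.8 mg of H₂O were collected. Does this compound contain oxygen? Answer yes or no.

no

mol C = 1.921 g CO₂ ÷ 44.009 g/mol = 0.043650 mol
mol H = 2 × 0.9828 g H₂O ÷ 18.015 g/mol = 0.10911 mol
C and H together account for 0.63426 g — essentially the entire 0.6342 g sample — so the compound contains no oxygen.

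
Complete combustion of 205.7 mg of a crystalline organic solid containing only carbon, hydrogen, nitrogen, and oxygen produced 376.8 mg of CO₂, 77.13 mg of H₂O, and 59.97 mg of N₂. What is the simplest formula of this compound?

C4H4N2O

mol C = 0.3768 g CO₂ ÷ 44.009 g/mol = 0.0085619 mol
mol H = 2 × 0.07713 g H₂O ÷ 18.015 g/mol = 0.0085629 mol
mol N = 2 × 0.05997 g N₂ ÷ 28.014 g/mol = 0.0042814 mol
mass O = 0.2057 − (0.10284 + 0.0086314 + 0.059970) = 0.034262 g → mol O = 0.034262 ÷ 15.999 = 0.0021415 mol
Divide by the smallest (0.0021415 mol): C 3.998, H 3.999, N 1.999, O 1.000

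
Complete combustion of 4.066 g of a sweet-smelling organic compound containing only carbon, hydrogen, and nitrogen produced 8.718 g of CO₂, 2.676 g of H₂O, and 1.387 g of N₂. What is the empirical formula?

C2H3N

mol C = 8.718 g CO₂ ÷ 44.009 g/mol = 0.19810 mol
mol H = 2 × 2.676 g H₂O ÷ 18.015 g/mol = 0.29709 mol
mol N = 2 × 1.387 g N₂ ÷ 28.014 g/mol = 0.099022 mol
Divide by the smallest (0.099022 mol): C 2.001, H 3.000, N 1.000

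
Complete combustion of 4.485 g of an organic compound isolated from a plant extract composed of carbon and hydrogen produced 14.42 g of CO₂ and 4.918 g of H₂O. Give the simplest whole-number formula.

mol C = 14.42 g CO₂ ÷ 44.009 g/mol = 0.32766 mol
mol H = 2 × 4.918 g H₂O ÷ 18.015 g/mol = 0.54599 mol
Divide by the smallest (0.32766 mol): C 1.000, H 1.666
Multiplying each by 3 gives whole numbers: C 3.00, H 5.00

C3H5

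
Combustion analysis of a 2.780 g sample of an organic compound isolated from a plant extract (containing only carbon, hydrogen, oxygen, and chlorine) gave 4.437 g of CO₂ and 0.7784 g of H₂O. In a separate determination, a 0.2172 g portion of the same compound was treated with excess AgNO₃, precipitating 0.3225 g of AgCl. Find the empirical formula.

mol C = 4.437 g CO₂ ÷ 44.009 g/mol = 0.10082 mol
mol H = 2 × 0.7784 g H₂O ÷ 18.015 g/mol = 0.086417 mol
From the AgCl data: mol Cl per gram of compound = (0.3225 ÷ 143.318) ÷ 0.2172 = 0.010360 mol/g, so in the 2.780 g combustion sample mol Cl = 0.028801 mol
mass O = 2.780 − (1.2110 + 0.087108 + 1.0210) = 0.46093 g → mol O = 0.46093 ÷ 15.999 = 0.028810 mol
Divide by the smallest (0.028801 mol): C 3.501, H 3.000, Cl 1.000, O 1.000
Multiplying each by 2 gives whole numbers: C 7.00, H 6.00, Cl 2.00, O 2.00

C7H6Cl2O2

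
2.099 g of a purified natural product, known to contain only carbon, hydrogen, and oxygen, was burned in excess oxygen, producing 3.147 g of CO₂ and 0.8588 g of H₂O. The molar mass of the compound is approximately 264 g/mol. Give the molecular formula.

mol C = 3.147 g CO₂ ÷ 44.009 g/mol = 0.071508 mol
mol H = 2 × 0.8588 g H₂O ÷ 18.015 g/mol = 0.095343 mol
mass O = 2.099 − (0.85888 + 0.096106) = 1.1440 g → mol O = 1.1440 ÷ 15.999 = 0.071505 mol
Divide by the smallest (0.071505 mol): C 1.000, H 1.333, O 1.000
Multiplying each by 3 gives whole numbers: C 3.00, H 4.00, O 3.00
Empirical formula: C3H4O3
Empirical-formula mass = 88.06 g/mol; 264 ÷ 88.06 ≈ 3, so the molecular formula is C9H12O9.

C9H12O9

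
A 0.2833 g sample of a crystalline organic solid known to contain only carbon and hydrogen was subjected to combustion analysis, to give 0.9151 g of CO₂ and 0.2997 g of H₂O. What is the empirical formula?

C5H8

mol C = 0.9151 g CO₂ ÷ 44.009 g/mol = 0.020793 mol
mol H = 2 × 0.2997 g H₂O ÷ 18.015 g/mol = 0.033272 mol
Divide by the smallest (0.020793 mol): C 1.000, H 1.600
Multiplying each by 5 gives whole numbers: C 5.00, H 8.00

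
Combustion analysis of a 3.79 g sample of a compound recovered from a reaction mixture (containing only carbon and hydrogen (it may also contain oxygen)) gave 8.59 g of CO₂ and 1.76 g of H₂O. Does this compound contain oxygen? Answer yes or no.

mol C = 8.59 g CO₂ ÷ 44.009 g/mol = 0.1952 mol
mol H = 2 × 1.76 g H₂O ÷ 18.015 g/mol = 0.1954 mol
C and H account for only 2.541 g of the 3.79 g sample; the remaining 1.249 g must be oxygen.

yes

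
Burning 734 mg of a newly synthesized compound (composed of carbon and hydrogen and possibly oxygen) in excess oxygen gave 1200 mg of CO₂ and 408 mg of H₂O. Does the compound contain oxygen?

yes

mol C = 1.20 g CO₂ ÷ 44.009 g/mol = 0.02727 mol
mol H = 2 × 0.408 g H₂O ÷ 18.015 g/mol = 0.04530 mol
C and H account for only 0.3732 g of the 0.734 g sample; the remaining 0.3608 g must be oxygen.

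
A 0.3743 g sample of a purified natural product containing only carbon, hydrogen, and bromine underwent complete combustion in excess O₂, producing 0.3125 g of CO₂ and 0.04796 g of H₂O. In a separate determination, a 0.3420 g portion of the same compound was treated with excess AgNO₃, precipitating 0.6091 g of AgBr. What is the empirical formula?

mol C = 0.3125 g CO₂ ÷ 44.009 g/mol = 0.0071008 mol
mol H = 2 × 0.04796 g H₂O ÷ 18.015 g/mol = 0.0053245 mol
From the AgBr data: mol Br per gram of compound = (0.6091 ÷ 187.772) ÷ 0.3420 = 0.0094849 mol/g, so in the 0.3743 g combustion sample mol Br = 0.0035502 mol
Divide by the smallest (0.0035502 mol): C 2.000, H 1.500, Br 1.000
Multiplying each by 2 gives whole numbers: C 4.00, H 3.00, Br 2.00

C4H3Br2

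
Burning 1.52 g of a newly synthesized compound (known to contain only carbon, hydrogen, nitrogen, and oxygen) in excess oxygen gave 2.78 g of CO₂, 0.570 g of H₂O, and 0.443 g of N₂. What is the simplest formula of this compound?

C4H4N2O

mol C = 2.78 g CO₂ ÷ 44.009 g/mol = 0.06317 mol
mol H = 2 × 0.570 g H₂O ÷ 18.015 g/mol = 0.06328 mol
mol N = 2 × 0.443 g N₂ ÷ 28.014 g/mol = 0.03163 mol
mass O = 1.52 − (0.7587 + 0.06379 + 0.4430) = 0.2545 g → mol O = 0.2545 ÷ 15.999 = 0.01591 mol
Divide by the smallest (0.01591 mol): C 3.971, H 3.978, N 1.988, O 1.000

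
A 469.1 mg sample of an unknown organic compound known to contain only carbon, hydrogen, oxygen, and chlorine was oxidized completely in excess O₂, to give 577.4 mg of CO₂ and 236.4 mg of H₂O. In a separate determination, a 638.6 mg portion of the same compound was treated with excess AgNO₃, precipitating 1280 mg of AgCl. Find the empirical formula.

mol C = 0.5774 g CO₂ ÷ 44.009 g/mol = 0.013120 mol
mol H = 2 × 0.2364 g H₂O ÷ 18.015 g/mol = 0.026245 mol
From the AgCl data: mol Cl per gram of compound = (1.280 ÷ 143.318) ÷ 0.6386 = 0.013986 mol/g, so in the 0.4691 g combustion sample mol Cl = 0.0065606 mol
mass O = 0.4691 − (0.15758 + 0.026455 + 0.23257) = 0.052486 g → mol O = 0.052486 ÷ 15.999 = 0.0032806 mol
Divide by the smallest (0.0032806 mol): C 3.999, H 8.000, Cl 2.000, O 1.000

C4H8Cl2O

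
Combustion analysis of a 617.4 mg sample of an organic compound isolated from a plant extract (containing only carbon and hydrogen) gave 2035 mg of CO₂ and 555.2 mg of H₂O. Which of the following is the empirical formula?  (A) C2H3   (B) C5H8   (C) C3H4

(C) C3H4

mol C = 2.035 g CO₂ ÷ 44.009 g/mol = 0.046241 mol
mol H = 2 × 0.5552 g H₂O ÷ 18.015 g/mol = 0.061638 mol
Divide by the smallest (0.046241 mol): C 1.000, H 1.333
Multiplying each by 3 gives whole numbers: C 3.00, H 4.00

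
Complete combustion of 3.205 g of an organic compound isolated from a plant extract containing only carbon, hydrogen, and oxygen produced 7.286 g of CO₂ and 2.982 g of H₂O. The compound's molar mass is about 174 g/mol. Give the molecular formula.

mol C = 7.286 g CO₂ ÷ 44.009 g/mol = 0.16556 mol
mol H = 2 × 2.982 g H₂O ÷ 18.015 g/mol = 0.33106 mol
mass O = 3.205 − (1.9885 + 0.33371) = 0.88279 g → mol O = 0.88279 ÷ 15.999 = 0.055178 mol
Divide by the smallest (0.055178 mol): C 3.000, H 6.000, O 1.000
Empirical formula: C3H6O
Empirical-formula mass = 58.08 g/mol; 174 ÷ 58.08 ≈ 3, so the molecular formula is C9H18O3.

C9H18O3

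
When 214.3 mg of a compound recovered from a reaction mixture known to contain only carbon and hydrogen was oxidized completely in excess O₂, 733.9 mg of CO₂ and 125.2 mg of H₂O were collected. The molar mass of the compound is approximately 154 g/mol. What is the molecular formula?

C12H10

mol C = 0.7339 g CO₂ ÷ 44.009 g/mol = 0.016676 mol
mol H = 2 × 0.1252 g H₂O ÷ 18.015 g/mol = 0.013900 mol
Divide by the smallest (0.013900 mol): C 1.200, H 1.000
Multiplying each by 5 gives whole numbers: C 6.00, H 5.00
Empirical formula: C6H5
Empirical-formula mass = 77.11 g/mol; 154 ÷ 77.11 ≈ 2, so the molecular formula is C12H10.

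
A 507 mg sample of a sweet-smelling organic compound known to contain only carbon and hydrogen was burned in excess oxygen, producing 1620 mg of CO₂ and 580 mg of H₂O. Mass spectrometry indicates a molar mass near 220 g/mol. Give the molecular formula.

mol C = 1.62 g CO₂ ÷ 44.009 g/mol = 0.03681 mol
mol H = 2 × 0.580 g H₂O ÷ 18.015 g/mol = 0.06439 mol
Divide by the smallest (0.03681 mol): C 1.000, H 1.749
Multiplying each by 4 gives whole numbers: C 4.00, H 7.00
Empirical formula: C4H7
Empirical-formula mass = 55.10 g/mol; 220 ÷ 55.10 ≈ 4, so the molecular formula is C16H28.

C16H28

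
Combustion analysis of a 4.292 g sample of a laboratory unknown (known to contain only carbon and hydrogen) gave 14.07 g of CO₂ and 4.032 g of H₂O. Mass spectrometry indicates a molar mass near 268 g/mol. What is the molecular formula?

C20H28

mol C = 14.07 g CO₂ ÷ 44.009 g/mol = 0.31971 mol
mol H = 2 × 4.032 g H₂O ÷ 18.015 g/mol = 0.44763 mol
Divide by the smallest (0.31971 mol): C 1.000, H 1.400
Multiplying each by 5 gives whole numbers: C 5.00, H 7.00
Empirical formula: C5H7
Empirical-formula mass = 67.11 g/mol; 268 ÷ 67.11 ≈ 4, so the molecular formula is C20H28.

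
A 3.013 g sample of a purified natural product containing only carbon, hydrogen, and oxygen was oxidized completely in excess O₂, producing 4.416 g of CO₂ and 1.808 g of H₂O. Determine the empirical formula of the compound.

CH2O

mol C = 4.416 g CO₂ ÷ 44.009 g/mol = 0.10034 mol
mol H = 2 × 1.808 g H₂O ÷ 18.015 g/mol = 0.20072 mol
mass O = 3.013 − (1.2052 + 0.20233) = 1.6055 g → mol O = 1.6055 ÷ 15.999 = 0.10035 mol
Divide by the smallest (0.10034 mol): C 1.000, H 2.000, O 1.000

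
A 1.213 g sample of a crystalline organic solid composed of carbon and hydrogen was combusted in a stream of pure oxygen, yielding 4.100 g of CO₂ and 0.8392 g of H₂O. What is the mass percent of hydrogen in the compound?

7.74%

mol C = 4.100 g CO₂ ÷ 44.009 g/mol = 0.093163 mol
mol H = 2 × 0.8392 g H₂O ÷ 18.015 g/mol = 0.093167 mol
mass % H = 0.093912 g ÷ 1.213 g × 100%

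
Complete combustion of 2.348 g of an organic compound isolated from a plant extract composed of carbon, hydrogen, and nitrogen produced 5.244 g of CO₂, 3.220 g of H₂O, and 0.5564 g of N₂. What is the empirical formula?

mol C = 5.244 g CO₂ ÷ 44.009 g/mol = 0.11916 mol
mol H = 2 × 3.220 g H₂O ÷ 18.015 g/mol = 0.35748 mol
mol N = 2 × 0.5564 g N₂ ÷ 28.014 g/mol = 0.039723 mol
Divide by the smallest (0.039723 mol): C 3.000, H 8.999, N 1.000

C3H9N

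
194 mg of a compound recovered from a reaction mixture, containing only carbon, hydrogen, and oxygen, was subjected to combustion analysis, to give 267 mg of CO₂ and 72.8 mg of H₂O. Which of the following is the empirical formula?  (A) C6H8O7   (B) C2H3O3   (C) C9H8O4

(A) C6H8O7

mol C = 0.267 g CO₂ ÷ 44.009 g/mol = 0.006067 mol
mol H = 2 × 0.0728 g H₂O ÷ 18.015 g/mol = 0.008082 mol
mass O = 0.194 − (0.07287 + 0.008147) = 0.1130 g → mol O = 0.1130 ÷ 15.999 = 0.007062 mol
Divide by the smallest (0.006067 mol): C 1.000, H 1.332, O 1.164
Multiplying each by 6 gives whole numbers: C 6.00, H 7.99, O 6.98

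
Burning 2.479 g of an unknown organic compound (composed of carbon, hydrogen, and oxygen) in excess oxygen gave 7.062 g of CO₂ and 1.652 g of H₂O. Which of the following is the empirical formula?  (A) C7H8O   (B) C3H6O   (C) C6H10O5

(A) C7H8O

mol C = 7.062 g CO₂ ÷ 44.009 g/mol = 0.16047 mol
mol H = 2 × 1.652 g H₂O ÷ 18.015 g/mol = 0.18340 mol
mass O = 2.479 − (1.9274 + 0.18487) = 0.36676 g → mol O = 0.36676 ÷ 15.999 = 0.022924 mol
Divide by the smallest (0.022924 mol): C 7.000, H 8.001, O 1.000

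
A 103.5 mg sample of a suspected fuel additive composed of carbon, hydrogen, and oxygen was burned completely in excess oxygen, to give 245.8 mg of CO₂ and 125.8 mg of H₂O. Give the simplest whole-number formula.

C4H10O

mol C = 0.2458 g CO₂ ÷ 44.009 g/mol = 0.0055852 mol
mol H = 2 × 0.1258 g H₂O ÷ 18.015 g/mol = 0.013966 mol
mass O = 0.1035 − (0.067084 + 0.014078) = 0.022338 g → mol O = 0.022338 ÷ 15.999 = 0.0013962 mol
Divide by the smallest (0.0013962 mol): C 4.000, H 10.003, O 1.000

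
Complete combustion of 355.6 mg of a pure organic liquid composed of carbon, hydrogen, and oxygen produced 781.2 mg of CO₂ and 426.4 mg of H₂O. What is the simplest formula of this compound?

mol C = 0.7812 g CO₂ ÷ 44.009 g/mol = 0.017751 mol
mol H = 2 × 0.4264 g H₂O ÷ 18.015 g/mol = 0.047338 mol
mass O = 0.3556 − (0.21321 + 0.047717) = 0.094677 g → mol O = 0.094677 ÷ 15.999 = 0.0059177 mol
Divide by the smallest (0.0059177 mol): C 3.000, H 7.999, O 1.000

C3H8O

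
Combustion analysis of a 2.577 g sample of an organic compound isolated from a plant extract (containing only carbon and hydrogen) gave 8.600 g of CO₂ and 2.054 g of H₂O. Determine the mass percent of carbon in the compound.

mol C = 8.600 g CO₂ ÷ 44.009 g/mol = 0.19541 mol
mol H = 2 × 2.054 g H₂O ÷ 18.015 g/mol = 0.22803 mol
mass % C = 2.3471 g ÷ 2.577 g × 100%

91.08%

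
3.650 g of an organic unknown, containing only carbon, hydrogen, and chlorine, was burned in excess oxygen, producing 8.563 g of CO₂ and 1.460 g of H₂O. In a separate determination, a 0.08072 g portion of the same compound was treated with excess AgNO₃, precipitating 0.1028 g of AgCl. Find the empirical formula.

C6H5Cl

mol C = 8.563 g CO₂ ÷ 44.009 g/mol = 0.19457 mol
mol H = 2 × 1.460 g H₂O ÷ 18.015 g/mol = 0.16209 mol
From the AgCl data: mol Cl per gram of compound = (0.1028 ÷ 143.318) ÷ 0.08072 = 0.0088861 mol/g, so in the 3.650 g combustion sample mol Cl = 0.032434 mol
Divide by the smallest (0.032434 mol): C 5.999, H 4.997, Cl 1.000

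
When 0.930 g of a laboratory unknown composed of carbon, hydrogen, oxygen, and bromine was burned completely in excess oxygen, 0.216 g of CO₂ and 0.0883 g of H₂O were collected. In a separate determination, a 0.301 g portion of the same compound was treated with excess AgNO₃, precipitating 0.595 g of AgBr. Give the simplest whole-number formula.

mol C = 0.216 g CO₂ ÷ 44.009 g/mol = 0.004908 mol
mol H = 2 × 0.0883 g H₂O ÷ 18.015 g/mol = 0.009803 mol
From the AgBr data: mol Br per gram of compound = (0.595 ÷ 187.772) ÷ 0.301 = 0.01053 mol/g, so in the 0.930 g combustion sample mol Br = 0.009790 mol
mass O = 0.930 − (0.05895 + 0.009881 + 0.7823) = 0.07887 g → mol O = 0.07887 ÷ 15.999 = 0.004930 mol
Divide by the smallest (0.004908 mol): C 1.000, H 1.997, Br 1.995, O 1.004

CH2Br2O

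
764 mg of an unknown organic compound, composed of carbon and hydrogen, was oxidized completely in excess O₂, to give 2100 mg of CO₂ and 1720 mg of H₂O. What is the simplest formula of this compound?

mol C = 2.10 g CO₂ ÷ 44.009 g/mol = 0.04772 mol
mol H = 2 × 1.72 g H₂O ÷ 18.015 g/mol = 0.1910 mol
Divide by the smallest (0.04772 mol): C 1.000, H 4.002

CH4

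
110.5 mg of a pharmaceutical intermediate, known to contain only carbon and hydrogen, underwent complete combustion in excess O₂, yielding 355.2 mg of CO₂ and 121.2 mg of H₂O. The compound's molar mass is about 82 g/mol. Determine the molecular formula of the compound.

mol C = 0.3552 g CO₂ ÷ 44.009 g/mol = 0.0080711 mol
mol H = 2 × 0.1212 g H₂O ÷ 18.015 g/mol = 0.013455 mol
Divide by the smallest (0.0080711 mol): C 1.000, H 1.667
Multiplying each by 3 gives whole numbers: C 3.00, H 5.00
Empirical formula: C3H5
Empirical-formula mass = 41.07 g/mol; 82 ÷ 41.07 ≈ 2, so the molecular formula is C6H10.

C6H10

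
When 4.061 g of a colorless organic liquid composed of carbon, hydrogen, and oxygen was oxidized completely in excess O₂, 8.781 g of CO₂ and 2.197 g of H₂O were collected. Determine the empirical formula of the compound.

C9H11O4

mol C = 8.781 g CO₂ ÷ 44.009 g/mol = 0.19953 mol
mol H = 2 × 2.197 g H₂O ÷ 18.015 g/mol = 0.24391 mol
mass O = 4.061 − (2.3965 + 0.24586) = 1.4186 g → mol O = 1.4186 ÷ 15.999 = 0.088669 mol
Divide by the smallest (0.088669 mol): C 2.250, H 2.751, O 1.000
Multiplying each by 4 gives whole numbers: C 9.00, H 11.00, O 4.00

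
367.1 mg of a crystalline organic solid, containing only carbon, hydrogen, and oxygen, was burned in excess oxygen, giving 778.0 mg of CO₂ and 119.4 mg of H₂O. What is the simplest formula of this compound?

mol C = 0.7780 g CO₂ ÷ 44.009 g/mol = 0.017678 mol
mol H = 2 × 0.1194 g H₂O ÷ 18.015 g/mol = 0.013256 mol
mass O = 0.3671 − (0.21233 + 0.013362) = 0.14141 g → mol O = 0.14141 ÷ 15.999 = 0.0088384 mol
Divide by the smallest (0.0088384 mol): C 2.000, H 1.500, O 1.000
Multiplying each by 2 gives whole numbers: C 4.00, H 3.00, O 2.00

C4H3O2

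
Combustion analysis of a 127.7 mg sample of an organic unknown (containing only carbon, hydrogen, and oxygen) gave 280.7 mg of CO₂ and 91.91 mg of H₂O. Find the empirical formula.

mol C = 0.2807 g CO₂ ÷ 44.009 g/mol = 0.0063782 mol
mol H = 2 × 0.09191 g H₂O ÷ 18.015 g/mol = 0.010204 mol
mass O = 0.1277 − (0.076609 + 0.010285) = 0.040806 g → mol O = 0.040806 ÷ 15.999 = 0.0025505 mol
Divide by the smallest (0.0025505 mol): C 2.501, H 4.001, O 1.000
Multiplying each by 2 gives whole numbers: C 5.00, H 8.00, O 2.00

C5H8O2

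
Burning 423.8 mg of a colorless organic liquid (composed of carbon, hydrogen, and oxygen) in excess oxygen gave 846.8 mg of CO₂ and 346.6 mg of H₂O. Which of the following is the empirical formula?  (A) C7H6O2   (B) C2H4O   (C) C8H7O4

mol C = 0.8468 g CO₂ ÷ 44.009 g/mol = 0.019242 mol
mol H = 2 × 0.3466 g H₂O ÷ 18.015 g/mol = 0.038479 mol
mass O = 0.4238 − (0.23111 + 0.038787) = 0.15390 g → mol O = 0.15390 ÷ 15.999 = 0.0096196 mol
Divide by the smallest (0.0096196 mol): C 2.000, H 4.000, O 1.000

(B) C2H4O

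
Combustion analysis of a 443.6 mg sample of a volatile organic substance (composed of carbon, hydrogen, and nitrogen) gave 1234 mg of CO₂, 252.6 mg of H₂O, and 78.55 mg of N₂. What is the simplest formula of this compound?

C5H5N

mol C = 1.234 g CO₂ ÷ 44.009 g/mol = 0.028040 mol
mol H = 2 × 0.2526 g H₂O ÷ 18.015 g/mol = 0.028043 mol
mol N = 2 × 0.07855 g N₂ ÷ 28.014 g/mol = 0.0056079 mol
Divide by the smallest (0.0056079 mol): C 5.000, H 5.001, N 1.000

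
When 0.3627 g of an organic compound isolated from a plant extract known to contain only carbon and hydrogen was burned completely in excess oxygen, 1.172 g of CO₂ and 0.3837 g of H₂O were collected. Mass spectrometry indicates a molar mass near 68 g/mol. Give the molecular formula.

mol C = 1.172 g CO₂ ÷ 44.009 g/mol = 0.026631 mol
mol H = 2 × 0.3837 g H₂O ÷ 18.015 g/mol = 0.042598 mol
Divide by the smallest (0.026631 mol): C 1.000, H 1.600
Multiplying each by 5 gives whole numbers: C 5.00, H 8.00
Empirical formula: C5H8
Empirical-formula mass = 68.12 g/mol; 68 ÷ 68.12 ≈ 1, so the molecular formula is C5H8.

C5H8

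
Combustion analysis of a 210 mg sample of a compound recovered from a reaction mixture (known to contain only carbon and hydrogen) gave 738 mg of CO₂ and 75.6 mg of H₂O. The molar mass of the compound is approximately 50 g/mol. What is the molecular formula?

mol C = 0.738 g CO₂ ÷ 44.009 g/mol = 0.01677 mol
mol H = 2 × 0.0756 g H₂O ÷ 18.015 g/mol = 0.008393 mol
Divide by the smallest (0.008393 mol): C 1.998, H 1.000
Empirical formula: C2H
Empirical-formula mass = 25.03 g/mol; 50 ÷ 25.03 ≈ 2, so the molecular formula is C4H2.

C4H2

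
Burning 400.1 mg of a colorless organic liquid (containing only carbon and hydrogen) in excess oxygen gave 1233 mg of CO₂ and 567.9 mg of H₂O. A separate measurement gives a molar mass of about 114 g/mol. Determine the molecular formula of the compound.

C8H18

mol C = 1.233 g CO₂ ÷ 44.009 g/mol = 0.028017 mol
mol H = 2 × 0.5679 g H₂O ÷ 18.015 g/mol = 0.063047 mol
Divide by the smallest (0.028017 mol): C 1.000, H 2.250
Multiplying each by 4 gives whole numbers: C 4.00, H 9.00
Empirical formula: C4H9
Empirical-formula mass = 57.12 g/mol; 114 ÷ 57.12 ≈ 2, so the molecular formula is C8H18.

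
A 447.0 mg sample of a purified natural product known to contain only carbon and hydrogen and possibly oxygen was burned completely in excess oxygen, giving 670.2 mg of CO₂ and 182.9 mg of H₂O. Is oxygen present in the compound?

mol C = 0.6702 g CO₂ ÷ 44.009 g/mol = 0.015229 mol
mol H = 2 × 0.1829 g H₂O ÷ 18.015 g/mol = 0.020305 mol
C and H account for only 0.20338 g of the 0.4470 g sample; the remaining 0.24362 g must be oxygen.

yes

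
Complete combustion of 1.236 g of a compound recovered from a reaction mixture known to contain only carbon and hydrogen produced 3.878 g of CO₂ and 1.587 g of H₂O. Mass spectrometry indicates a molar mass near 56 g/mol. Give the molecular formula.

mol C = 3.878 g CO₂ ÷ 44.009 g/mol = 0.088118 mol
mol H = 2 × 1.587 g H₂O ÷ 18.015 g/mol = 0.17619 mol
Divide by the smallest (0.088118 mol): C 1.000, H 1.999
Empirical formula: CH2
Empirical-formula mass = 14.03 g/mol; 56 ÷ 14.03 ≈ 4, so the molecular formula is C4H8.

C4H8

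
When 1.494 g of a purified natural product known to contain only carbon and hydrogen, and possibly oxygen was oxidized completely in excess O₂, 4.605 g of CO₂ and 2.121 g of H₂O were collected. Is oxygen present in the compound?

no

mol C = 4.605 g CO₂ ÷ 44.009 g/mol = 0.10464 mol
mol H = 2 × 2.121 g H₂O ÷ 18.015 g/mol = 0.23547 mol
C and H together account for 1.4942 g — essentially the entire 1.494 g sample — so the compound contains no oxygen.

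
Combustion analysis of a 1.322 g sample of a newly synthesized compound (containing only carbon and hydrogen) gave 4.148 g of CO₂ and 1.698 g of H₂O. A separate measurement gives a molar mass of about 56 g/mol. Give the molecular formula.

mol C = 4.148 g CO₂ ÷ 44.009 g/mol = 0.094253 mol
mol H = 2 × 1.698 g H₂O ÷ 18.015 g/mol = 0.18851 mol
Divide by the smallest (0.094253 mol): C 1.000, H 2.000
Empirical formula: CH2
Empirical-formula mass = 14.03 g/mol; 56 ÷ 14.03 ≈ 4, so the molecular formula is C4H8.

C4H8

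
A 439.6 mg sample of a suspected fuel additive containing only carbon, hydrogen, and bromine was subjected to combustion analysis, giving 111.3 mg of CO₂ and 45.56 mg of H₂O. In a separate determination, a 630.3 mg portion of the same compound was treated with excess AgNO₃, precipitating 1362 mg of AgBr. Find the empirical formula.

mol C = 0.1113 g CO₂ ÷ 44.009 g/mol = 0.0025290 mol
mol H = 2 × 0.04556 g H₂O ÷ 18.015 g/mol = 0.0050580 mol
From the AgBr data: mol Br per gram of compound = (1.362 ÷ 187.772) ÷ 0.6303 = 0.011508 mol/g, so in the 0.4396 g combustion sample mol Br = 0.0050589 mol
Divide by the smallest (0.0025290 mol): C 1.000, H 2.000, Br 2.000

CH2Br2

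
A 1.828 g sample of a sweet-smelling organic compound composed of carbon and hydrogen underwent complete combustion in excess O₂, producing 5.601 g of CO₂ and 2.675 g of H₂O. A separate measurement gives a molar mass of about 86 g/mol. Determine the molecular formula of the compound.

mol C = 5.601 g CO₂ ÷ 44.009 g/mol = 0.12727 mol
mol H = 2 × 2.675 g H₂O ÷ 18.015 g/mol = 0.29697 mol
Divide by the smallest (0.12727 mol): C 1.000, H 2.333
Multiplying each by 3 gives whole numbers: C 3.00, H 7.00
Empirical formula: C3H7
Empirical-formula mass = 43.09 g/mol; 86 ÷ 43.09 ≈ 2, so the molecular formula is C6H14.

C6H14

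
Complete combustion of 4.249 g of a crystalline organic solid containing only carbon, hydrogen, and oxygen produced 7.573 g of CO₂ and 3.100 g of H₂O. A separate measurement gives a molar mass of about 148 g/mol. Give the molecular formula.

C6H12O4

mol C = 7.573 g CO₂ ÷ 44.009 g/mol = 0.17208 mol
mol H = 2 × 3.100 g H₂O ÷ 18.015 g/mol = 0.34416 mol
mass O = 4.249 − (2.0668 + 0.34691) = 1.8353 g → mol O = 1.8353 ÷ 15.999 = 0.11471 mol
Divide by the smallest (0.11471 mol): C 1.500, H 3.000, O 1.000
Multiplying each by 2 gives whole numbers: C 3.00, H 6.00, O 2.00
Empirical formula: C3H6O2
Empirical-formula mass = 74.08 g/mol; 148 ÷ 74.08 ≈ 2, so the molecular formula is C6H12O4.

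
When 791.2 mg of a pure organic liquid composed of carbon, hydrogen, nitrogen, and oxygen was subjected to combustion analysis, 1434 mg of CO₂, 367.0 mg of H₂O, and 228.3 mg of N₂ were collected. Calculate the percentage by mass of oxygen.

mol C = 1.434 g CO₂ ÷ 44.009 g/mol = 0.032584 mol
mol H = 2 × 0.3670 g H₂O ÷ 18.015 g/mol = 0.040744 mol
mol N = 2 × 0.2283 g N₂ ÷ 28.014 g/mol = 0.016299 mol
mass O = 0.7912 − (0.39137 + 0.041070 + 0.22830) = 0.13046 g → mol O = 0.13046 ÷ 15.999 = 0.0081543 mol
mass % O = 0.13046 g ÷ 0.7912 g × 100%

16.49%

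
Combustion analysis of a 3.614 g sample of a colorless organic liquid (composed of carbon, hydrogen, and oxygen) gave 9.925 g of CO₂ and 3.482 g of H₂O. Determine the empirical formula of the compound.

C7H12O

mol C = 9.925 g CO₂ ÷ 44.009 g/mol = 0.22552 mol
mol H = 2 × 3.482 g H₂O ÷ 18.015 g/mol = 0.38657 mol
mass O = 3.614 − (2.7087 + 0.38966) = 0.51560 g → mol O = 0.51560 ÷ 15.999 = 0.032227 mol
Divide by the smallest (0.032227 mol): C 6.998, H 11.995, O 1.000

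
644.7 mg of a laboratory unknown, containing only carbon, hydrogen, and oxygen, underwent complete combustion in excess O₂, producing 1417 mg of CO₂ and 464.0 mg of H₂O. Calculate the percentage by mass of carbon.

59.99%

mol C = 1.417 g CO₂ ÷ 44.009 g/mol = 0.032198 mol
mol H = 2 × 0.4640 g H₂O ÷ 18.015 g/mol = 0.051513 mol
mass O = 0.6447 − (0.38673 + 0.051925) = 0.20605 g → mol O = 0.20605 ÷ 15.999 = 0.012879 mol
mass % C = 0.38673 g ÷ 0.6447 g × 100%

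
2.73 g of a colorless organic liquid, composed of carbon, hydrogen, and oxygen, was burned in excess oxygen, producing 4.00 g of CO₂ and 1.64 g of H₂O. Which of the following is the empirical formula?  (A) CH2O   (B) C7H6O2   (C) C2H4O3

(A) CH2O

mol C = 4.00 g CO₂ ÷ 44.009 g/mol = 0.09089 mol
mol H = 2 × 1.64 g H₂O ÷ 18.015 g/mol = 0.1821 mol
mass O = 2.73 − (1.092 + 0.1835) = 1.455 g → mol O = 1.455 ÷ 15.999 = 0.09093 mol
Divide by the smallest (0.09089 mol): C 1.000, H 2.003, O 1.000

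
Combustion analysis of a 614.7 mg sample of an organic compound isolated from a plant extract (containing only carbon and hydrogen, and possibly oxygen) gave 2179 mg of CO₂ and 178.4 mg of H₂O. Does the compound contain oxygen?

mol C = 2.179 g CO₂ ÷ 44.009 g/mol = 0.049513 mol
mol H = 2 × 0.1784 g H₂O ÷ 18.015 g/mol = 0.019806 mol
C and H together account for 0.61466 g — essentially the entire 0.6147 g sample — so the compound contains no oxygen.

no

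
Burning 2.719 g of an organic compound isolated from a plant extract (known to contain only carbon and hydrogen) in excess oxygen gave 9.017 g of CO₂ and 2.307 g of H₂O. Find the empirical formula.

mol C = 9.017 g CO₂ ÷ 44.009 g/mol = 0.20489 mol
mol H = 2 × 2.307 g H₂O ÷ 18.015 g/mol = 0.25612 mol
Divide by the smallest (0.20489 mol): C 1.000, H 1.250
Multiplying each by 4 gives whole numbers: C 4.00, H 5.00

C4H5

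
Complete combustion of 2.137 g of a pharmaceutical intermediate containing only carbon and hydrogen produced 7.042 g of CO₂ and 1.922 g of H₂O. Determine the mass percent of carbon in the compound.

mol C = 7.042 g CO₂ ÷ 44.009 g/mol = 0.16001 mol
mol H = 2 × 1.922 g H₂O ÷ 18.015 g/mol = 0.21338 mol
mass % C = 1.9219 g ÷ 2.137 g × 100%

89.94%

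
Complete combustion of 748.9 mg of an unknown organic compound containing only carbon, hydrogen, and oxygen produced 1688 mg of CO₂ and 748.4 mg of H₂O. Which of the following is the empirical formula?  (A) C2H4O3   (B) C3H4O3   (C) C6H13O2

(C) C6H13O2

mol C = 1.688 g CO₂ ÷ 44.009 g/mol = 0.038356 mol
mol H = 2 × 0.7484 g H₂O ÷ 18.015 g/mol = 0.083086 mol
mass O = 0.7489 − (0.46069 + 0.083751) = 0.20446 g → mol O = 0.20446 ÷ 15.999 = 0.012779 mol
Divide by the smallest (0.012779 mol): C 3.001, H 6.502, O 1.000
Multiplying each by 2 gives whole numbers: C 6.00, H 13.00, O 2.00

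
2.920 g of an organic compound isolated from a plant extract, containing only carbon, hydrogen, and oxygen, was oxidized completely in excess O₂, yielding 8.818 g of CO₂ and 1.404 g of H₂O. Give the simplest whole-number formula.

C9H7O

mol C = 8.818 g CO₂ ÷ 44.009 g/mol = 0.20037 mol
mol H = 2 × 1.404 g H₂O ÷ 18.015 g/mol = 0.15587 mol
mass O = 2.920 − (2.4066 + 0.15712) = 0.35626 g → mol O = 0.35626 ÷ 15.999 = 0.022268 mol
Divide by the smallest (0.022268 mol): C 8.998, H 7.000, O 1.000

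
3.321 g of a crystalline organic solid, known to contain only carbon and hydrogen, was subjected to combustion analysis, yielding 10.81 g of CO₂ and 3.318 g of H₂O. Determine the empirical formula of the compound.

mol C = 10.81 g CO₂ ÷ 44.009 g/mol = 0.24563 mol
mol H = 2 × 3.318 g H₂O ÷ 18.015 g/mol = 0.36836 mol
Divide by the smallest (0.24563 mol): C 1.000, H 1.500
Multiplying each by 2 gives whole numbers: C 2.00, H 3.00

C2H3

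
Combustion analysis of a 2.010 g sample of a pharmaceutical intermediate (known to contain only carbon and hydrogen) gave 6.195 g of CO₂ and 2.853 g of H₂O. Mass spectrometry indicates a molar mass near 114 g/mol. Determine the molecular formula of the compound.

C8H18

mol C = 6.195 g CO₂ ÷ 44.009 g/mol = 0.14077 mol
mol H = 2 × 2.853 g H₂O ÷ 18.015 g/mol = 0.31674 mol
Divide by the smallest (0.14077 mol): C 1.000, H 2.250
Multiplying each by 4 gives whole numbers: C 4.00, H 9.00
Empirical formula: C4H9
Empirical-formula mass = 57.12 g/mol; 114 ÷ 57.12 ≈ 2, so the molecular formula is C8H18.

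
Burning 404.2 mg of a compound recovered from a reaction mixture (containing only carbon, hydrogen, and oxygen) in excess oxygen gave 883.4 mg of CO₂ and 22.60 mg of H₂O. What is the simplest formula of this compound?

C8HO4

mol C = 0.8834 g CO₂ ÷ 44.009 g/mol = 0.020073 mol
mol H = 2 × 0.02260 g H₂O ÷ 18.015 g/mol = 0.0025090 mol
mass O = 0.4042 − (0.24110 + 0.0025291) = 0.16057 g → mol O = 0.16057 ÷ 15.999 = 0.010036 mol
Divide by the smallest (0.0025090 mol): C 8.000, H 1.000, O 4.000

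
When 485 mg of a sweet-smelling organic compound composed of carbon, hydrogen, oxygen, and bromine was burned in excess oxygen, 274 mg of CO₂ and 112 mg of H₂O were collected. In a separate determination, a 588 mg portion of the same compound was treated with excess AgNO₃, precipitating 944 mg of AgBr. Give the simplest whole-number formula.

C3H6Br2O2

mol C = 0.274 g CO₂ ÷ 44.009 g/mol = 0.006226 mol
mol H = 2 × 0.112 g H₂O ÷ 18.015 g/mol = 0.01243 mol
From the AgBr data: mol Br per gram of compound = (0.944 ÷ 187.772) ÷ 0.588 = 0.008550 mol/g, so in the 0.485 g combustion sample mol Br = 0.004147 mol
mass O = 0.485 − (0.07478 + 0.01253 + 0.3313) = 0.06635 g → mol O = 0.06635 ÷ 15.999 = 0.004147 mol
Divide by the smallest (0.004147 mol): C 1.501, H 2.999, Br 1.000, O 1.000
Multiplying each by 2 gives whole numbers: C 3.00, H 6.00, Br 2.00, O 2.00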